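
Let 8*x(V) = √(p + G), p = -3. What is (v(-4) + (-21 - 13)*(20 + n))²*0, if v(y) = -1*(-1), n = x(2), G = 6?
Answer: 0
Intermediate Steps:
x(V) = √3/8 (x(V) = √(-3 + 6)/8 = √3/8)
n = √3/8 ≈ 0.21651
v(y) = 1
(v(-4) + (-21 - 13)*(20 + n))²*0 = (1 + (-21 - 13)*(20 + √3/8))²*0 = (1 - 34*(20 + √3/8))²*0 = (1 + (-680 - 17*√3/4))²*0 = (-679 - 17*√3/4)²*0 = 0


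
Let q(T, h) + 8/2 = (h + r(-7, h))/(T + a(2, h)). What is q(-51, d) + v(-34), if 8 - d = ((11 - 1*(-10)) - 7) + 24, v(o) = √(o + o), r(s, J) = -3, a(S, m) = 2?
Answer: -163/49 + 2*I*√17 ≈ -3.3265 + 8.2462*I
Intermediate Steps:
v(o) = √2*√o (v(o) = √(2*o) = √2*√o)
d = -30 (d = 8 - (((11 - 1*(-10)) - 7) + 24) = 8 - (((11 + 10) - 7) + 24) = 8 - ((21 - 7) + 24) = 8 - (14 + 24) = 8 - 1*38 = 8 - 38 = -30)
q(T, h) = -4 + (-3 + h)/(2 + T) (q(T, h) = -4 + (h - 3)/(T + 2) = -4 + (-3 + h)/(2 + T))
q(-51, d) + v(-34) = (-11 - 30 - 4*(-51))/(2 - 51) + √2*√(-34) = (-11 - 30 + 204)/(-49) + √2*(I*√34) = -1/49*163 + 2*I*√17 = -163/49 + 2*I*√17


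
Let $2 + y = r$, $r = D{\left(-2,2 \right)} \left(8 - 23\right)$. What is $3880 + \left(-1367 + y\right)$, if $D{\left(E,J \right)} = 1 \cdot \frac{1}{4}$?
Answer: $\frac{10029}{4} \approx 2507.3$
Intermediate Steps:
$D{\left(E,J \right)} = \frac{1}{4}$ ($D{\left(E,J \right)} = 1 \cdot \frac{1}{4} = \frac{1}{4}$)
$r = - \frac{15}{4}$ ($r = \frac{8 - 23}{4} = \frac{1}{4} \left(-15\right) = - \frac{15}{4} \approx -3.75$)
$y = - \frac{23}{4}$ ($y = -2 - \frac{15}{4} = - \frac{23}{4} \approx -5.75$)
$3880 + \left(-1367 + y\right) = 3880 - \frac{5491}{4} = \frac{10029}{4}$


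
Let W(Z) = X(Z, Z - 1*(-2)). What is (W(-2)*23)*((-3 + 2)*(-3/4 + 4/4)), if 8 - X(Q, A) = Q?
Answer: -115/2 ≈ -57.500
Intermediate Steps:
X(Q, A) = 8 - Q
W(Z) = 8 - Z
(W(-2)*23)*((-3 + 2)*(-3/4 + 4/4)) = ((8 - 1*(-2))*23)*((-3 + 2)*(-3/4 + 4/4)) = ((8 + 2)*23)*(-(-3*¼ + 4*(¼))) = (10*23)*(-(-¾ + 1)) = 230*(-1*¼) = 230*(-¼) = -115/2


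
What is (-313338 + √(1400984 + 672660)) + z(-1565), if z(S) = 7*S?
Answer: -324293 + 2*√518411 ≈ -3.2285e+5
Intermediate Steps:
(-313338 + √(1400984 + 672660)) + z(-1565) = (-313338 + √(1400984 + 672660)) + 7*(-1565) = (-313338 + √2073644) - 10955 = (-313338 + 2*√518411) - 10955 = -324293 + 2*√518411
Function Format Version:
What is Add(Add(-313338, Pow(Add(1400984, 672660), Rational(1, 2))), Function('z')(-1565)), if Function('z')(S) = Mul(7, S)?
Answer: Add(-324293, Mul(2, Pow(518411, Rational(1, 2)))) ≈ -3.2285e+5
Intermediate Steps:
Add(Add(-313338, Pow(Add(1400984, 672660), Rational(1, 2))), Function('z')(-1565)) = Add(Add(-313338, Pow(Add(1400984, 672660), Rational(1, 2))), Mul(7, -1565)) = Add(Add(-313338, Pow(2073644, Rational(1, 2))), -10955) = Add(Add(-313338, Mul(2, Pow(518411, Rational(1, 2)))), -10955) = Add(-324293, Mul(2, Pow(518411, Rational(1, 2))))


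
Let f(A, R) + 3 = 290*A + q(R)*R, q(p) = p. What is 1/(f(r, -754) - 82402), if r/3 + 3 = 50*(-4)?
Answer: 1/309501 ≈ 3.2310e-6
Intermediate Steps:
r = -609 (r = -9 + 3*(50*(-4)) = -9 + 3*(-200) = -9 - 600 = -609)
f(A, R) = -3 + R² + 290*A (f(A, R) = -3 + (290*A + R*R) = -3 + (290*A + R²) = -3 + (R² + 290*A) = -3 + R² + 290*A)
1/(f(r, -754) - 82402) = 1/((-3 + (-754)² + 290*(-609)) - 82402) = 1/((-3 + 568516 - 176610) - 82402) = 1/(391903 - 82402) = 1/309501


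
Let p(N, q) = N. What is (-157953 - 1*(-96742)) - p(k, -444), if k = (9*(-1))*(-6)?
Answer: -61265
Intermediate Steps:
k = 54 (k = -9*(-6) = 54)
(-157953 - 1*(-96742)) - p(k, -444) = (-157953 - 1*(-96742)) - 1*54 = (-157953 + 96742) - 54 = -61211 - 54 = -61265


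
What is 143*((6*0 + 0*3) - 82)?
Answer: -11726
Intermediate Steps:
143*((6*0 + 0*3) - 82) = 143*((0 + 0) - 82) = 143*(0 - 82) = 143*(-82) = -11726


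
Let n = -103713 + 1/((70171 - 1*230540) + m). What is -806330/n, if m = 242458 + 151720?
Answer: 94263605485/12124516408 ≈ 7.7746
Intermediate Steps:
m = 394178
n = -24249032816/233809 (n = -103713 + 1/((70171 - 1*230540) + 394178) = -103713 + 1/((70171 - 230540) + 394178) = -103713 + 1/(-160369 + 394178) = -103713 + 1/233809 = -24249032816/233809 ≈ -1.0371e+5)
-806330/n = -806330/(-24249032816/233809) = -806330*(-233809/24249032816) = 94263605485/12124516408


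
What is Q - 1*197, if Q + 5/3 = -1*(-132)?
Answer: -200/3 ≈ -66.667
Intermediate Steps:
Q = 391/3 (Q = -5/3 - 1*(-132) = -5/3 + 132 = 391/3 ≈ 130.33)
Q - 1*197 = 391/3 - 1*197 = 391/3 - 197 = -200/3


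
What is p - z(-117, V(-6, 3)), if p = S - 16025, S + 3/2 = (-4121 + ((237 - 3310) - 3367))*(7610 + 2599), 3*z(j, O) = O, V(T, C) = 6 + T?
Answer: -215666551/2 ≈ -1.0783e+8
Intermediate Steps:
z(j, O) = O/3
S = -215634501/2 (S = -3/2 + (-4121 + ((237 - 3310) - 3367))*(7610 + 2599) = -3/2 + (-4121 + (-3073 - 3367))*10209 = -3/2 + (-4121 - 6440)*10209 = -3/2 - 10561*10209 = -3/2 - 107817249 = -215634501/2 ≈ -1.0782e+8)
p = -215666551/2 (p = -215634501/2 - 16025 = -215666551/2 ≈ -1.0783e+8)
p - z(-117, V(-6, 3)) = -215666551/2 - (6 - 6)/3 = -215666551/2 - 0/3 = -215666551/2 - 1*0 = -215666551/2 + 0 = -215666551/2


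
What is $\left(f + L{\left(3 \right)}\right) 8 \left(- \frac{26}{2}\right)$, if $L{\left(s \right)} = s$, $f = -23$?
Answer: $2080$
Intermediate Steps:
$\left(f + L{\left(3 \right)}\right) 8 \left(- \frac{26}{2}\right) = \left(-23 + 3\right) 8 \left(- \frac{26}{2}\right) = \left(-20\right) 8 \left(\left(-26\right) \frac{1}{2}\right) = \left(-160\right) \left(-13\right) = 2080$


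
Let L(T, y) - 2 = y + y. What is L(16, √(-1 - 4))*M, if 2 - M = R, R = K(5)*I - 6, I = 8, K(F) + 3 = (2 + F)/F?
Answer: 208/5 + 208*I*√5/5 ≈ 41.6 + 93.02*I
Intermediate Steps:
K(F) = -3 + (2 + F)/F
L(T, y) = 2 + 2*y (L(T, y) = 2 + (y + y) = 2 + 2*y)
R = -94/5 (R = (-2 + 2/5)*8 - 6 = (-2 + 2*(⅕))*8 - 6 = (-2 + ⅖)*8 - 6 = -8/5*8 - 6 = -64/5 - 6 = -94/5 ≈ -18.800)
M = 104/5 (M = 2 - 1*(-94/5) = 2 + 94/5 = 104/5 ≈ 20.800)
L(16, √(-1 - 4))*M = (2 + 2*√(-1 - 4))*(104/5) = (2 + 2*√(-5))*(104/5) = (2 + 2*(I*√5))*(104/5) = (2 + 2*I*√5)*(104/5) = 208/5 + 208*I*√5/5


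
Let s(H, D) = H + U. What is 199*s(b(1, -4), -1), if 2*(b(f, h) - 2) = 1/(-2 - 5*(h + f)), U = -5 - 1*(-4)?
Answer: 5373/26 ≈ 206.65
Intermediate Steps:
U = -1 (U = -5 + 4 = -1)
b(f, h) = 2 + 1/(2*(-2 - 5*f - 5*h)) (b(f, h) = 2 + 1/(2*(-2 - 5*(h + f))) = 2 + 1/(2*(-2 - 5*(f + h))) = 2 + 1/(2*(-2 + (-5*f - 5*h))) = 2 + 1/(2*(-2 - 5*f - 5*h)))
s(H, D) = -1 + H (s(H, D) = H - 1 = -1 + H)
199*s(b(1, -4), -1) = 199*(-1 + (7 + 20*1 + 20*(-4))/(2*(2 + 5*1 + 5*(-4)))) = 199*(-1 + (7 + 20 - 80)/(2*(2 + 5 - 20))) = 199*(-1 + (1/2)*(-53)/(-13)) = 199*(-1 + (1/2)*(-1/13)*(-53)) = 199*(-1 + 53/26) = 199*(27/26) = 5373/26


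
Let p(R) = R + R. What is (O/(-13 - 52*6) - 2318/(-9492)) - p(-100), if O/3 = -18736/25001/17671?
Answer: 136455033597902093/681443105383950 ≈ 200.24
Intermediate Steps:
p(R) = 2*R
O = -56208/441792671 (O = 3*(-18736/25001/17671) = 3*(-18736*1/25001*(1/17671)) = 3*(-18736/25001*1/17671) = 3*(-18736/441792671) = -56208/441792671 ≈ -0.00012723)
(O/(-13 - 52*6) - 2318/(-9492)) - p(-100) = (-56208/(441792671*(-13 - 52*6)) - 2318/(-9492)) - 2*(-100) = (-56208/(441792671*(-13 - 312)) - 2318*(-1/9492)) - 1*(-200) = (-56208/441792671/(-325) + 1159/4746) + 200 = (-56208/441792671*(-1/325) + 1159/4746) + 200 = (56208/143582618075 + 1159/4746) + 200 = 166412521112093/681443105383950 + 200 = 136455033597902093/681443105383950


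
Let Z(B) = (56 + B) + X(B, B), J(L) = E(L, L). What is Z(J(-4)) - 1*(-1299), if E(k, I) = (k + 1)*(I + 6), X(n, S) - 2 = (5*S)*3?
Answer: 1261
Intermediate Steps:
X(n, S) = 2 + 15*S (X(n, S) = 2 + (5*S)*3 = 2 + 15*S)
E(k, I) = (1 + k)*(6 + I)
J(L) = 6 + L² + 7*L (J(L) = 6 + L + 6*L + L*L = 6 + L + 6*L + L² = 6 + L² + 7*L)
Z(B) = 58 + 16*B (Z(B) = (56 + B) + (2 + 15*B) = 58 + 16*B)
Z(J(-4)) - 1*(-1299) = (58 + 16*(6 + (-4)² + 7*(-4))) - 1*(-1299) = (58 + 16*(6 + 16 - 28)) + 1299 = (58 + 16*(-6)) + 1299 = (58 - 96) + 1299 = -38 + 1299 = 1261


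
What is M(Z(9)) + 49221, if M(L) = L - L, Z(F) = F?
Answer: 49221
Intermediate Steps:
M(L) = 0
M(Z(9)) + 49221 = 0 + 49221 = 49221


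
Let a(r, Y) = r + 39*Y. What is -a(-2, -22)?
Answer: 860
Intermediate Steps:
-a(-2, -22) = -(-2 + 39*(-22)) = -(-2 - 858) = -1*(-860) = 860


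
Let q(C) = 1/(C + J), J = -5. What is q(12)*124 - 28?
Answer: -72/7 ≈ -10.286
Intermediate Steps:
q(C) = 1/(-5 + C) (q(C) = 1/(C - 5) = 1/(-5 + C))
q(12)*124 - 28 = 124/(-5 + 12) - 28 = 124/7 - 28 = -72/7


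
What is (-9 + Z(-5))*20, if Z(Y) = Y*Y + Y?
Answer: 220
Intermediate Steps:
Z(Y) = Y + Y² (Z(Y) = Y² + Y = Y + Y²)
(-9 + Z(-5))*20 = (-9 - 5*(1 - 5))*20 = (-9 - 5*(-4))*20 = (-9 + 20)*20 = 11*20 = 220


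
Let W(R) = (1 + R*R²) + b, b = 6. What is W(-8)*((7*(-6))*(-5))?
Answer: -106050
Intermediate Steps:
W(R) = 7 + R³ (W(R) = (1 + R*R²) + 6 = (1 + R³) + 6 = 7 + R³)
W(-8)*((7*(-6))*(-5)) = (7 + (-8)³)*((7*(-6))*(-5)) = (7 - 512)*(-42*(-5)) = -505*210 = -106050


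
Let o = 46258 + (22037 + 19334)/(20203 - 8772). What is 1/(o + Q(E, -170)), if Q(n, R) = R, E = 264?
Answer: 11431/526873299 ≈ 2.1696e-5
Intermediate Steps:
o = 528816569/11431 (o = 46258 + 41371/11431 = 528816569/11431 ≈ 46262.)
1/(o + Q(E, -170)) = 1/(528816569/11431 - 170) = 1/(526873299/11431) = 11431/526873299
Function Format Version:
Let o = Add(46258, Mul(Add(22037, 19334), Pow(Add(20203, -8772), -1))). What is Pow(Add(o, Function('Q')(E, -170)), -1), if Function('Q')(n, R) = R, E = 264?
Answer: Rational(11431, 526873299) ≈ 2.1696e-5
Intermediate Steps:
o = Rational(528816569, 11431) (o = Add(46258, Mul(41371, Pow(11431, -1))) = Add(46258, Mul(41371, Rational(1, 11431))) = Add(46258, Rational(41371, 11431)) = Rational(528816569, 11431) ≈ 46262.)
Pow(Add(o, Function('Q')(E, -170)), -1) = Pow(Add(Rational(528816569, 11431), -170), -1) = Pow(Rational(526873299, 11431), -1) = Rational(11431, 526873299)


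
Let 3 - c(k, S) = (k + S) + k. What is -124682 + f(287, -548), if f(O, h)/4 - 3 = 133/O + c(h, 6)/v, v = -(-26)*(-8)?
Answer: -265837301/2132 ≈ -1.2469e+5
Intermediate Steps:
v = -208 (v = -26*8 = -208)
c(k, S) = 3 - S - 2*k (c(k, S) = 3 - ((k + S) + k) = 3 - ((S + k) + k) = 3 - (S + 2*k) = 3 + (-S - 2*k) = 3 - S - 2*k)
f(O, h) = 627/52 + 532/O + h/26 (f(O, h) = 12 + 4*(133/O + (3 - 1*6 - 2*h)/(-208)) = 12 + 4*(133/O + (3 - 6 - 2*h)*(-1/208)) = 12 + 4*(133/O + (-3 - 2*h)*(-1/208)) = 12 + 4*(133/O + (3/208 + h/104)) = 12 + 4*(3/208 + 133/O + h/104) = 12 + (3/52 + 532/O + h/26) = 627/52 + 532/O + h/26)
-124682 + f(287, -548) = -124682 + (627/52 + 532/287 + (1/26)*(-548)) = -124682 + (627/52 + 532*(1/287) - 274/13) = -124682 + (627/52 + 76/41 - 274/13) = -124682 - 15277/2132 = -265837301/2132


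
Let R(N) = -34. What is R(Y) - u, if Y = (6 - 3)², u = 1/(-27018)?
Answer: -918611/27018 ≈ -34.000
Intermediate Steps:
u = -1/27018 ≈ -3.7012e-5
Y = 9 (Y = 3² = 9)
R(Y) - u = -34 - 1*(-1/27018) = -34 + 1/27018 = -918611/27018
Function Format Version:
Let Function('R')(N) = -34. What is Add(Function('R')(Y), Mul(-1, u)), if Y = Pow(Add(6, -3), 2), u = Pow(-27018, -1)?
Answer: Rational(-918611, 27018) ≈ -34.000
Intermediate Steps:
u = Rational(-1, 27018) ≈ -3.7012e-5
Y = 9 (Y = Pow(3, 2) = 9)
Add(Function('R')(Y), Mul(-1, u)) = Add(-34, Mul(-1, Rational(-1, 27018))) = Add(-34, Rational(1, 27018)) = Rational(-918611, 27018)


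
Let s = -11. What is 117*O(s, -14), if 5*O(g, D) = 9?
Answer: 1053/5 ≈ 210.60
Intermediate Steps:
O(g, D) = 9/5 (O(g, D) = (⅕)*9 = 9/5)
117*O(s, -14) = 117*(9/5) = 1053/5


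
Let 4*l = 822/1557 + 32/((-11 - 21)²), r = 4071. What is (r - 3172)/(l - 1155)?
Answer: -59722368/76719673 ≈ -0.77845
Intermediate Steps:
l = 9287/66432 (l = (822/1557 + 32/((-11 - 21)²))/4 = (822*(1/1557) + 32/((-32)²))/4 = (274/519 + 32/1024)/4 = (274/519 + 32*(1/1024))/4 = (274/519 + 1/32)/4 = (¼)*(9287/16608) = 9287/66432 ≈ 0.13980)
(r - 3172)/(l - 1155) = (4071 - 3172)/(9287/66432 - 1155) = 899/(-76719673/66432) = 899*(-66432/76719673) = -59722368/76719673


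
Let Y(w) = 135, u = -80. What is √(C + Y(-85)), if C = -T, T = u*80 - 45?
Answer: 2*√1645 ≈ 81.117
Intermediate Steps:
T = -6445 (T = -80*80 - 45 = -6400 - 45 = -6445)
C = 6445 (C = -1*(-6445) = 6445)
√(C + Y(-85)) = √(6445 + 135) = √6580 = 2*√1645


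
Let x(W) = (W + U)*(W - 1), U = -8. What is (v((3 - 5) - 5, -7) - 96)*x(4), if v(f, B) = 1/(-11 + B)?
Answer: 3458/3 ≈ 1152.7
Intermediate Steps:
x(W) = (-1 + W)*(-8 + W) (x(W) = (W - 8)*(W - 1) = (-8 + W)*(-1 + W) = (-1 + W)*(-8 + W))
(v((3 - 5) - 5, -7) - 96)*x(4) = (1/(-11 - 7) - 96)*(8 + 4**2 - 9*4) = (1/(-18) - 96)*(8 + 16 - 36) = (-1/18 - 96)*(-12) = -1729/18*(-12) = 3458/3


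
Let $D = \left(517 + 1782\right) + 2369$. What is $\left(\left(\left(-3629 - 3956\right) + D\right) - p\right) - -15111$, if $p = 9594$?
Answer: $2600$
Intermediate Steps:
$D = 4668$ ($D = 2299 + 2369 = 4668$)
$\left(\left(\left(-3629 - 3956\right) + D\right) - p\right) - -15111 = \left(\left(\left(-3629 - 3956\right) + 4668\right) - 9594\right) - -15111 = \left(\left(\left(-3629 - 3956\right) + 4668\right) - 9594\right) + 15111 = \left(\left(-7585 + 4668\right) - 9594\right) + 15111 = \left(-2917 - 9594\right) + 15111 = -12511 + 15111 = 2600$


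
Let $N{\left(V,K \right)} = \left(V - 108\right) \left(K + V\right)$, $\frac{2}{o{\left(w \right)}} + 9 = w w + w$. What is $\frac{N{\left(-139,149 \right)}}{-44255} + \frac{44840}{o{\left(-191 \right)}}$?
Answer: $\frac{7199580597514}{8851} \approx 8.1342 \cdot 10^{8}$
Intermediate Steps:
$o{\left(w \right)} = \frac{2}{-9 + w + w^{2}}$ ($o{\left(w \right)} = \frac{2}{-9 + \left(w w + w\right)} = \frac{2}{-9 + \left(w^{2} + w\right)} = \frac{2}{-9 + \left(w + w^{2}\right)} = \frac{2}{-9 + w + w^{2}}$)
$N{\left(V,K \right)} = \left(-108 + V\right) \left(K + V\right)$
$\frac{N{\left(-139,149 \right)}}{-44255} + \frac{44840}{o{\left(-191 \right)}} = \frac{\left(-139\right)^{2} - 16092 - -15012 + 149 \left(-139\right)}{-44255} + \frac{44840}{2 \frac{1}{-9 - 191 + \left(-191\right)^{2}}} = \left(19321 - 16092 + 15012 - 20711\right) \left(- \frac{1}{44255}\right) + \frac{44840}{2 \frac{1}{-9 - 191 + 36481}} = \left(-2470\right) \left(- \frac{1}{44255}\right) + \frac{44840}{2 \cdot \frac{1}{36281}} = \frac{494}{8851} + \frac{44840}{2 \cdot \frac{1}{36281}} = \frac{494}{8851} + \frac{44840}{\frac{2}{36281}} = \frac{494}{8851} + 44840 \cdot \frac{36281}{2} = \frac{494}{8851} + 813420020 = \frac{7199580597514}{8851}$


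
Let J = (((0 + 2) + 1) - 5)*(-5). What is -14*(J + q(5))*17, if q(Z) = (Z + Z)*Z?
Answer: -14280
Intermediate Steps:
q(Z) = 2*Z**2 (q(Z) = (2*Z)*Z = 2*Z**2)
J = 10 (J = ((2 + 1) - 5)*(-5) = (3 - 5)*(-5) = -2*(-5) = 10)
-14*(J + q(5))*17 = -14*(10 + 2*5**2)*17 = -14*(10 + 2*25)*17 = -14*(10 + 50)*17 = -14*60*17 = -840*17 = -14280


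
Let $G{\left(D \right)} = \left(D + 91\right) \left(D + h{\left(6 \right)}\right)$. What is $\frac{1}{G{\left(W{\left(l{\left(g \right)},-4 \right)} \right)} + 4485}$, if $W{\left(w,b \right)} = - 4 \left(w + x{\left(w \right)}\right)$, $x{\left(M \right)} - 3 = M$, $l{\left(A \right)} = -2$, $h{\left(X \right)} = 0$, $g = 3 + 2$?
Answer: $\frac{1}{4865} \approx 0.00020555$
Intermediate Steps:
$g = 5$
$x{\left(M \right)} = 3 + M$
$W{\left(w,b \right)} = -12 - 8 w$ ($W{\left(w,b \right)} = - 4 \left(w + \left(3 + w\right)\right) = - 4 \left(3 + 2 w\right) = -12 - 8 w$)
$G{\left(D \right)} = D \left(91 + D\right)$ ($G{\left(D \right)} = \left(D + 91\right) \left(D + 0\right) = \left(91 + D\right) D = D \left(91 + D\right)$)
$\frac{1}{G{\left(W{\left(l{\left(g \right)},-4 \right)} \right)} + 4485} = \frac{1}{\left(-12 - -16\right) \left(91 - -4\right) + 4485} = \frac{1}{\left(-12 + 16\right) \left(91 + \left(-12 + 16\right)\right) + 4485} = \frac{1}{4 \left(91 + 4\right) + 4485} = \frac{1}{4 \cdot 95 + 4485} = \frac{1}{380 + 4485} = \frac{1}{4865}$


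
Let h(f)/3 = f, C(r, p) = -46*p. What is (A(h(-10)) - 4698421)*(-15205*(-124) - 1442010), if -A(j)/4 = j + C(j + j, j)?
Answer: -2085721269610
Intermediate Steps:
h(f) = 3*f
A(j) = 180*j (A(j) = -4*(j - 46*j) = -(-180)*j = 180*j)
(A(h(-10)) - 4698421)*(-15205*(-124) - 1442010) = (180*(3*(-10)) - 4698421)*(-15205*(-124) - 1442010) = (180*(-30) - 4698421)*(1885420 - 1442010) = (-5400 - 4698421)*443410 = -4703821*443410 = -2085721269610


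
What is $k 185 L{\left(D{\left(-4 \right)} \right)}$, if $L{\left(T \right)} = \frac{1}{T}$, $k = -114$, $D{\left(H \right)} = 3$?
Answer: $-7030$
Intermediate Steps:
$k 185 L{\left(D{\left(-4 \right)} \right)} = \frac{\left(-114\right) 185}{3} = \left(-21090\right) \frac{1}{3} = -7030$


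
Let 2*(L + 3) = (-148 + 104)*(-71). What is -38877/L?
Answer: -38877/1559 ≈ -24.937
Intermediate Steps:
L = 1559 (L = -3 + ((-148 + 104)*(-71))/2 = -3 + (-44*(-71))/2 = -3 + (½)*3124 = -3 + 1562 = 1559)
-38877/L = -38877/1559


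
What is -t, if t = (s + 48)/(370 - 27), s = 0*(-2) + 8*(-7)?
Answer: 8/343 ≈ 0.023324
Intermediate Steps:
s = -56 (s = 0 - 56 = -56)
t = -8/343 (t = (-56 + 48)/(370 - 27) = -8/343 ≈ -0.023324)
-t = -1*(-8/343) = 8/343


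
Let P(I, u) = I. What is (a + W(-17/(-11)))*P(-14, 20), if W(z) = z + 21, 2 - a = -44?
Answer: -10556/11 ≈ -959.64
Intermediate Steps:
a = 46 (a = 2 - 1*(-44) = 2 + 44 = 46)
W(z) = 21 + z
(a + W(-17/(-11)))*P(-14, 20) = (46 + (21 - 17/(-11)))*(-14) = (46 + (21 - 17*(-1/11)))*(-14) = (46 + (21 + 17/11))*(-14) = (46 + 248/11)*(-14) = (754/11)*(-14) = -10556/11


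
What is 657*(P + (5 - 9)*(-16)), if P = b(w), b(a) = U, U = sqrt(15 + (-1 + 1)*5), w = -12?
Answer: 42048 + 657*sqrt(15) ≈ 44593.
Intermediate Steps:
U = sqrt(15) (U = sqrt(15 + 0*5) = sqrt(15 + 0) = sqrt(15) ≈ 3.8730)
b(a) = sqrt(15)
P = sqrt(15) ≈ 3.8730
657*(P + (5 - 9)*(-16)) = 657*(sqrt(15) + (5 - 9)*(-16)) = 657*(sqrt(15) - 4*(-16)) = 657*(sqrt(15) + 64) = 657*(64 + sqrt(15)) = 42048 + 657*sqrt(15)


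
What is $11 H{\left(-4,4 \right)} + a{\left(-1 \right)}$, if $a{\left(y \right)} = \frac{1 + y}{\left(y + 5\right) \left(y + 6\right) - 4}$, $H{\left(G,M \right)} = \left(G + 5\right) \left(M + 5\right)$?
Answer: $99$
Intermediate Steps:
$H{\left(G,M \right)} = \left(5 + G\right) \left(5 + M\right)$
$a{\left(y \right)} = \frac{1 + y}{-4 + \left(5 + y\right) \left(6 + y\right)}$ ($a{\left(y \right)} = \frac{1 + y}{\left(5 + y\right) \left(6 + y\right) - 4} = \frac{1 + y}{-4 + \left(5 + y\right) \left(6 + y\right)}$)
$11 H{\left(-4,4 \right)} + a{\left(-1 \right)} = 11 \left(25 + 5 \left(-4\right) + 5 \cdot 4 - 16\right) + \frac{1 - 1}{26 + \left(-1\right)^{2} + 11 \left(-1\right)} = 11 \left(25 - 20 + 20 - 16\right) + \frac{1}{26 + 1 - 11} \cdot 0 = 11 \cdot 9 + \frac{1}{16} \cdot 0 = 99 + \frac{1}{16} \cdot 0 = 99 + 0 = 99$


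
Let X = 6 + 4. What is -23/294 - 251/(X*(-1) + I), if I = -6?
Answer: 36713/2352 ≈ 15.609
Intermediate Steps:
X = 10
-23/294 - 251/(X*(-1) + I) = -23/294 - 251/(10*(-1) - 6) = -23*1/294 - 251/(-10 - 6) = -23/294 - 251/(-16) = -23/294 - 251*(-1/16) = -23/294 + 251/16 = 36713/2352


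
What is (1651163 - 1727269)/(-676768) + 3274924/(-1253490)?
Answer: -530241413923/212080480080 ≈ -2.5002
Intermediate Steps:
(1651163 - 1727269)/(-676768) + 3274924/(-1253490) = -76106*(-1/676768) + 3274924*(-1/1253490) = 38053/338384 - 1637462/626745 = -530241413923/212080480080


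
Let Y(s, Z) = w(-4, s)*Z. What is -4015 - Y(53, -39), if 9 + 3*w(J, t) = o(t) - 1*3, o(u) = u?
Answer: -3482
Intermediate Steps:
w(J, t) = -4 + t/3 (w(J, t) = -3 + (t - 1*3)/3 = -3 + (t - 3)/3 = -3 + (-3 + t)/3 = -3 + (-1 + t/3) = -4 + t/3)
Y(s, Z) = Z*(-4 + s/3) (Y(s, Z) = (-4 + s/3)*Z = Z*(-4 + s/3))
-4015 - Y(53, -39) = -4015 - (-39)*(-12 + 53)/3 = -4015 - (-39)*41/3 = -4015 - 1*(-533) = -4015 + 533 = -3482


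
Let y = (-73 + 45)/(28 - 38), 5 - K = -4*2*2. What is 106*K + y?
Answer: 11144/5 ≈ 2228.8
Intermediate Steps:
K = 21 (K = 5 - (-4*2)*2 = 5 - (-8)*2 = 5 - 1*(-16) = 5 + 16 = 21)
y = 14/5 (y = -28/(-10) = -28*(-⅒) = 14/5 ≈ 2.8000)
106*K + y = 106*21 + 14/5 = 2226 + 14/5 = 11144/5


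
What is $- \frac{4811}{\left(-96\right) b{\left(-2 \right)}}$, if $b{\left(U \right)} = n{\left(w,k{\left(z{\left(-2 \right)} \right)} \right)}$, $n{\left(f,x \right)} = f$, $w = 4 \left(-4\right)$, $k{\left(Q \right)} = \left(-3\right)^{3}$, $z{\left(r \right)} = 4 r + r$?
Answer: $- \frac{4811}{1536} \approx -3.1322$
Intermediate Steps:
$z{\left(r \right)} = 5 r$
$k{\left(Q \right)} = -27$
$w = -16$
$b{\left(U \right)} = -16$
$- \frac{4811}{\left(-96\right) b{\left(-2 \right)}} = - \frac{4811}{\left(-96\right) \left(-16\right)} = - \frac{4811}{1536}$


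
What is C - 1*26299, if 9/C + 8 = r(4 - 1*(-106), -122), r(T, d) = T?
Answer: -894163/34 ≈ -26299.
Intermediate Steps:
C = 3/34 (C = 9/(-8 + (4 - 1*(-106))) = 9/(-8 + (4 + 106)) = 9/(-8 + 110) = 9/102 = 9*(1/102) = 3/34 ≈ 0.088235)
C - 1*26299 = 3/34 - 1*26299 = 3/34 - 26299 = -894163/34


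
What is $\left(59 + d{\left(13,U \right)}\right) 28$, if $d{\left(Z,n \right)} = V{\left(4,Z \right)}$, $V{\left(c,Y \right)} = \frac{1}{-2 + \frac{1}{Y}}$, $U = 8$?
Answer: $\frac{40936}{25} \approx 1637.4$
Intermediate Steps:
$d{\left(Z,n \right)} = - \frac{Z}{-1 + 2 Z}$
$\left(59 + d{\left(13,U \right)}\right) 28 = \left(59 - \frac{13}{-1 + 2 \cdot 13}\right) 28 = \left(59 - \frac{13}{-1 + 26}\right) 28 = \left(59 - \frac{13}{25}\right) 28 = \frac{1462}{25} \cdot 28 = \frac{40936}{25}$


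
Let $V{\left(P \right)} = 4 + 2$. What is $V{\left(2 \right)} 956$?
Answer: $5736$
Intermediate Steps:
$V{\left(P \right)} = 6$
$V{\left(2 \right)} 956 = 6 \cdot 956 = 5736$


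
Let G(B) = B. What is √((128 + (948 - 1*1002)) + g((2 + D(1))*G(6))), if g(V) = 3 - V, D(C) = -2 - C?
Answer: √83 ≈ 9.1104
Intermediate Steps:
√((128 + (948 - 1*1002)) + g((2 + D(1))*G(6))) = √((128 + (948 - 1*1002)) + (3 - (2 + (-2 - 1*1))*6)) = √((128 + (948 - 1002)) + (3 - (2 + (-2 - 1))*6)) = √((128 - 54) + (3 - (2 - 3)*6)) = √(74 + (3 - (-1)*6)) = √(74 + (3 - 1*(-6))) = √(74 + (3 + 6)) = √(74 + 9) = √83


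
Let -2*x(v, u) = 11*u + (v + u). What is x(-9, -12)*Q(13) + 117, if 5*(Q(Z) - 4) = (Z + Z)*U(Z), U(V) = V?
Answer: 27972/5 ≈ 5594.4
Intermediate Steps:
x(v, u) = -6*u - v/2 (x(v, u) = -(11*u + (v + u))/2 = -(11*u + (u + v))/2 = -(v + 12*u)/2 = -6*u - v/2)
Q(Z) = 4 + 2*Z²/5 (Q(Z) = 4 + ((Z + Z)*Z)/5 = 4 + ((2*Z)*Z)/5 = 4 + (2*Z²)/5 = 4 + 2*Z²/5)
x(-9, -12)*Q(13) + 117 = (-6*(-12) - ½*(-9))*(4 + (⅖)*13²) + 117 = (72 + 9/2)*(4 + (⅖)*169) + 117 = 153*(4 + 338/5)/2 + 117 = (153/2)*(358/5) + 117 = 27387/5 + 117 = 27972/5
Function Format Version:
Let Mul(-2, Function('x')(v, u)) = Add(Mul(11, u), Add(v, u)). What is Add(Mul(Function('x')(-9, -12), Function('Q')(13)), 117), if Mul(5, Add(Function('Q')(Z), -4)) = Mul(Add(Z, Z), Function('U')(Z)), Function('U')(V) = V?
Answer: Rational(27972, 5) ≈ 5594.4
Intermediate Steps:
Function('x')(v, u) = Add(Mul(-6, u), Mul(Rational(-1, 2), v)) (Function('x')(v, u) = Mul(Rational(-1, 2), Add(Mul(11, u), Add(v, u))) = Mul(Rational(-1, 2), Add(Mul(11, u), Add(u, v))) = Mul(Rational(-1, 2), Add(v, Mul(12, u))) = Add(Mul(-6, u), Mul(Rational(-1, 2), v)))
Function('Q')(Z) = Add(4, Mul(Rational(2, 5), Pow(Z, 2))) (Function('Q')(Z) = Add(4, Mul(Rational(1, 5), Mul(Add(Z, Z), Z))) = Add(4, Mul(Rational(1, 5), Mul(Mul(2, Z), Z))) = Add(4, Mul(Rational(1, 5), Mul(2, Pow(Z, 2)))) = Add(4, Mul(Rational(2, 5), Pow(Z, 2))))
Add(Mul(Function('x')(-9, -12), Function('Q')(13)), 117) = Add(Mul(Add(Mul(-6, -12), Mul(Rational(-1, 2), -9)), Add(4, Mul(Rational(2, 5), Pow(13, 2)))), 117) = Add(Mul(Add(72, Rational(9, 2)), Add(4, Mul(Rational(2, 5), 169))), 117) = Add(Mul(Rational(153, 2), Add(4, Rational(338, 5))), 117) = Add(Mul(Rational(153, 2), Rational(358, 5)), 117) = Add(Rational(27387, 5), 117) = Rational(27972, 5)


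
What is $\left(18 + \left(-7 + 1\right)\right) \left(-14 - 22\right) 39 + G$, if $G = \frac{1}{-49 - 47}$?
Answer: $- \frac{1617409}{96} \approx -16848.0$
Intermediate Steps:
$G = - \frac{1}{96}$ ($G = \frac{1}{-96} = - \frac{1}{96} \approx -0.010417$)
$\left(18 + \left(-7 + 1\right)\right) \left(-14 - 22\right) 39 + G = \left(18 + \left(-7 + 1\right)\right) \left(-14 - 22\right) 39 - \frac{1}{96} = \left(18 - 6\right) \left(-36\right) 39 - \frac{1}{96} = 12 \left(-36\right) 39 - \frac{1}{96} = \left(-432\right) 39 - \frac{1}{96} = -16848 - \frac{1}{96} = - \frac{1617409}{96}$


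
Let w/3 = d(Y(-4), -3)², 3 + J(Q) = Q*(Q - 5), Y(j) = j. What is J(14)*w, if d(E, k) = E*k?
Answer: 53136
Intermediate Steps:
J(Q) = -3 + Q*(-5 + Q) (J(Q) = -3 + Q*(Q - 5) = -3 + Q*(-5 + Q))
w = 432 (w = 3*(-4*(-3))² = 3*12² = 3*144 = 432)
J(14)*w = (-3 + 14² - 5*14)*432 = (-3 + 196 - 70)*432 = 123*432 = 53136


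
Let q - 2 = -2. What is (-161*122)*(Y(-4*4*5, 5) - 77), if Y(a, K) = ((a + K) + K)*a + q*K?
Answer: -108482766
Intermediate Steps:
q = 0 (q = 2 - 2 = 0)
Y(a, K) = a*(a + 2*K) (Y(a, K) = ((a + K) + K)*a + 0*K = ((K + a) + K)*a + 0 = (a + 2*K)*a + 0 = a*(a + 2*K) + 0 = a*(a + 2*K))
(-161*122)*(Y(-4*4*5, 5) - 77) = (-161*122)*((-4*4*5)*(-4*4*5 + 2*5) - 77) = -19642*((-16*5)*(-16*5 + 10) - 77) = -19642*(-80*(-80 + 10) - 77) = -19642*(-80*(-70) - 77) = -19642*(5600 - 77) = -19642*5523 = -108482766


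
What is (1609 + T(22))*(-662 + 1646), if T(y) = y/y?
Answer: 1584240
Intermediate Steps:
T(y) = 1
(1609 + T(22))*(-662 + 1646) = (1609 + 1)*(-662 + 1646) = 1610*984 = 1584240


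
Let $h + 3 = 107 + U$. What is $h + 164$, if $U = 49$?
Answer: $317$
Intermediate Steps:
$h = 153$ ($h = -3 + \left(107 + 49\right) = -3 + 156 = 153$)
$h + 164 = 153 + 164 = 317$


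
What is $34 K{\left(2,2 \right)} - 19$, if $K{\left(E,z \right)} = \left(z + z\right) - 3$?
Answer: $15$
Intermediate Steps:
$K{\left(E,z \right)} = -3 + 2 z$ ($K{\left(E,z \right)} = 2 z - 3 = -3 + 2 z$)
$34 K{\left(2,2 \right)} - 19 = 34 \left(-3 + 2 \cdot 2\right) - 19 = 34 \left(-3 + 4\right) - 19 = 34 \cdot 1 - 19 = 34 - 19 = 15$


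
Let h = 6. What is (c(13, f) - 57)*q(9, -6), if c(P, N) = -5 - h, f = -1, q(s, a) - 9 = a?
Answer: -204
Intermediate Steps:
q(s, a) = 9 + a
c(P, N) = -11 (c(P, N) = -5 - 1*6 = -5 - 6 = -11)
(c(13, f) - 57)*q(9, -6) = (-11 - 57)*(9 - 6) = -68*3 = -204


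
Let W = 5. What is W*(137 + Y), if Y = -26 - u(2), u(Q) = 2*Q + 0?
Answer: 535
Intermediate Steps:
u(Q) = 2*Q
Y = -30 (Y = -26 - 2*2 = -26 - 1*4 = -26 - 4 = -30)
W*(137 + Y) = 5*(137 - 30) = 5*107 = 535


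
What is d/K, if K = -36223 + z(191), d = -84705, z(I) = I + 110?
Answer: 28235/11974 ≈ 2.3580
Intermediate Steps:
z(I) = 110 + I
K = -35922 (K = -36223 + (110 + 191) = -36223 + 301 = -35922)
d/K = -84705/(-35922) = -84705*(-1/35922) = 28235/11974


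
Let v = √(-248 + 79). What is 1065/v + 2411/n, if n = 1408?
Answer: 2411/1408 - 1065*I/13 ≈ 1.7124 - 81.923*I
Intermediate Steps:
v = 13*I (v = √(-169) = 13*I ≈ 13.0*I)
1065/v + 2411/n = 1065/((13*I)) + 2411/1408 = 1065*(-I/13) + 2411*(1/1408) = -1065*I/13 + 2411/1408 = 2411/1408 - 1065*I/13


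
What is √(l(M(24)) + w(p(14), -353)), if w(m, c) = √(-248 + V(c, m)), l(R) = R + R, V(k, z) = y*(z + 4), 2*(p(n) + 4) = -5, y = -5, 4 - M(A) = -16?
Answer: √(160 + 2*I*√942)/2 ≈ 6.4359 + 1.1922*I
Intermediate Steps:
M(A) = 20 (M(A) = 4 - 1*(-16) = 4 + 16 = 20)
p(n) = -13/2 (p(n) = -4 + (½)*(-5) = -4 - 5/2 = -13/2)
V(k, z) = -20 - 5*z (V(k, z) = -5*(z + 4) = -5*(4 + z) = -20 - 5*z)
l(R) = 2*R
w(m, c) = √(-268 - 5*m) (w(m, c) = √(-248 + (-20 - 5*m)) = √(-268 - 5*m))
√(l(M(24)) + w(p(14), -353)) = √(2*20 + √(-268 - 5*(-13/2))) = √(40 + √(-268 + 65/2)) = √(40 + √(-471/2)) = √(40 + I*√942/2)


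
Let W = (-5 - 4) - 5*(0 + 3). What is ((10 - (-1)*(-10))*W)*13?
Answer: 0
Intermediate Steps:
W = -24 (W = -9 - 5*3 = -9 - 15 = -24)
((10 - (-1)*(-10))*W)*13 = ((10 - (-1)*(-10))*(-24))*13 = ((10 - 1*10)*(-24))*13 = ((10 - 10)*(-24))*13 = (0*(-24))*13 = 0*13 = 0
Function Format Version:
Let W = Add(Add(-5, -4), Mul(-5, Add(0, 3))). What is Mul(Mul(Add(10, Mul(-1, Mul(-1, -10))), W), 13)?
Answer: 0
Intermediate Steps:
W = -24 (W = Add(-9, Mul(-5, 3)) = Add(-9, -15) = -24)
Mul(Mul(Add(10, Mul(-1, Mul(-1, -10))), W), 13) = Mul(Mul(Add(10, Mul(-1, Mul(-1, -10))), -24), 13) = Mul(Mul(Add(10, Mul(-1, 10)), -24), 13) = Mul(Mul(Add(10, -10), -24), 13) = Mul(Mul(0, -24), 13) = Mul(0, 13) = 0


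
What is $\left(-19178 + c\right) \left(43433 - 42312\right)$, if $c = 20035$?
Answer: $960697$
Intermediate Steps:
$\left(-19178 + c\right) \left(43433 - 42312\right) = \left(-19178 + 20035\right) \left(43433 - 42312\right) = 857 \cdot 1121 = 960697$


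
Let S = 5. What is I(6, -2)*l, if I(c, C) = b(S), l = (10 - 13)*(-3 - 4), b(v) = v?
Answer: 105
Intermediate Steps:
l = 21 (l = -3*(-7) = 21)
I(c, C) = 5
I(6, -2)*l = 5*21 = 105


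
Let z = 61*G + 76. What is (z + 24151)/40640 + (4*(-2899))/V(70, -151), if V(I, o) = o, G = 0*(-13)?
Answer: 474919717/6136640 ≈ 77.391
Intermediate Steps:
G = 0
z = 76 (z = 61*0 + 76 = 0 + 76 = 76)
(z + 24151)/40640 + (4*(-2899))/V(70, -151) = (76 + 24151)/40640 + (4*(-2899))/(-151) = 24227*(1/40640) - 11596*(-1/151) = 24227/40640 + 11596/151 = 474919717/6136640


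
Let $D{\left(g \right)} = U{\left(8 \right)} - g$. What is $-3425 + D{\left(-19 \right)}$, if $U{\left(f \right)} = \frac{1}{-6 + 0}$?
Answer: $- \frac{20437}{6} \approx -3406.2$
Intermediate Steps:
$U{\left(f \right)} = - \frac{1}{6}$ ($U{\left(f \right)} = \frac{1}{-6} = - \frac{1}{6}$)
$D{\left(g \right)} = - \frac{1}{6} - g$
$-3425 + D{\left(-19 \right)} = -3425 - - \frac{113}{6} = -3425 + \left(- \frac{1}{6} + 19\right) = -3425 + \frac{113}{6} = - \frac{20437}{6}$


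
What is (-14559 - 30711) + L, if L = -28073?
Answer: -73343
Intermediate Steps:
(-14559 - 30711) + L = (-14559 - 30711) - 28073 = -45270 - 28073 = -73343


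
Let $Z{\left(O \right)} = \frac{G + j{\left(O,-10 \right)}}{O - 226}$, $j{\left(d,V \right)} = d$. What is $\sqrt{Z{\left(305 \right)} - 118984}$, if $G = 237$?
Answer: $\frac{i \sqrt{742536326}}{79} \approx 344.93 i$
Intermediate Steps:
$Z{\left(O \right)} = \frac{237 + O}{-226 + O}$ ($Z{\left(O \right)} = \frac{237 + O}{O - 226} = \frac{237 + O}{-226 + O}$)
$\sqrt{Z{\left(305 \right)} - 118984} = \sqrt{\frac{237 + 305}{-226 + 305} - 118984} = \sqrt{\frac{1}{79} \cdot 542 - 118984} = \sqrt{\frac{542}{79} - 118984} = \sqrt{- \frac{9399194}{79}} = \frac{i \sqrt{742536326}}{79}$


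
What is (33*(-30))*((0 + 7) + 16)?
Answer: -22770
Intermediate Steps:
(33*(-30))*((0 + 7) + 16) = -990*(7 + 16) = -990*23 = -22770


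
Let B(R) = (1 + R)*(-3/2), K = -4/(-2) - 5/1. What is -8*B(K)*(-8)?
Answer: 192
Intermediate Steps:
K = -3 (K = -4*(-½) - 5*1 = 2 - 5 = -3)
B(R) = -3/2 - 3*R/2 (B(R) = (1 + R)*(-3*½) = (1 + R)*(-3/2) = -3/2 - 3*R/2)
-8*B(K)*(-8) = -8*(-3/2 - 3/2*(-3))*(-8) = -8*(-3/2 + 9/2)*(-8) = -8*3*(-8) = -24*(-8) = 192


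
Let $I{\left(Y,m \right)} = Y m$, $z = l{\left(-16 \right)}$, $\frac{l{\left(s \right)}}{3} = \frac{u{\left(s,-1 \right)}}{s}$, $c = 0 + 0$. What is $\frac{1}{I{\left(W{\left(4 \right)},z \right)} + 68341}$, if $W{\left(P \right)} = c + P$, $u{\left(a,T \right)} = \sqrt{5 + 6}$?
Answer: $\frac{1093456}{74727876397} + \frac{12 \sqrt{11}}{74727876397} \approx 1.4633 \cdot 10^{-5}$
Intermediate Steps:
$u{\left(a,T \right)} = \sqrt{11}$
$c = 0$
$W{\left(P \right)} = P$ ($W{\left(P \right)} = 0 + P = P$)
$l{\left(s \right)} = \frac{3 \sqrt{11}}{s}$ ($l{\left(s \right)} = 3 \frac{\sqrt{11}}{s} = \frac{3 \sqrt{11}}{s}$)
$z = - \frac{3 \sqrt{11}}{16}$ ($z = \frac{3 \sqrt{11}}{-16} = 3 \sqrt{11} \left(- \frac{1}{16}\right) = - \frac{3 \sqrt{11}}{16} \approx -0.62187$)
$\frac{1}{I{\left(W{\left(4 \right)},z \right)} + 68341} = \frac{1}{4 \left(- \frac{3 \sqrt{11}}{16}\right) + 68341} = \frac{1}{- \frac{3 \sqrt{11}}{4} + 68341} = \frac{1}{68341 - \frac{3 \sqrt{11}}{4}}$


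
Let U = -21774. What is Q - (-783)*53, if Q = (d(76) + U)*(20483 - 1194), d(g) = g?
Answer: -418491223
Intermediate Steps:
Q = -418532722 (Q = (76 - 21774)*(20483 - 1194) = -21698*19289 = -418532722)
Q - (-783)*53 = -418532722 - (-783)*53 = -418532722 - 1*(-41499) = -418532722 + 41499 = -418491223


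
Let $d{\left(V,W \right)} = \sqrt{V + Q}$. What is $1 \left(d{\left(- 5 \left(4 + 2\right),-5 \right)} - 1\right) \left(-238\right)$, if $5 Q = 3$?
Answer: $238 - \frac{1666 i \sqrt{15}}{5} \approx 238.0 - 1290.5 i$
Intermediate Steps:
$Q = \frac{3}{5}$ ($Q = \frac{1}{5} \cdot 3 = \frac{3}{5} \approx 0.6$)
$d{\left(V,W \right)} = \sqrt{\frac{3}{5} + V}$ ($d{\left(V,W \right)} = \sqrt{V + \frac{3}{5}} = \sqrt{\frac{3}{5} + V}$)
$1 \left(d{\left(- 5 \left(4 + 2\right),-5 \right)} - 1\right) \left(-238\right) = 1 \left(\frac{\sqrt{15 + 25 \left(- 5 \left(4 + 2\right)\right)}}{5} - 1\right) \left(-238\right) = 1 \left(\frac{\sqrt{15 + 25 \left(\left(-5\right) 6\right)}}{5} - 1\right) \left(-238\right) = 1 \left(\frac{\sqrt{15 + 25 \left(-30\right)}}{5} - 1\right) \left(-238\right) = 1 \left(\frac{\sqrt{15 - 750}}{5} - 1\right) \left(-238\right) = 1 \left(\frac{\sqrt{-735}}{5} - 1\right) \left(-238\right) = 1 \left(\frac{7 i \sqrt{15}}{5} - 1\right) \left(-238\right) = 1 \left(-1 + \frac{7 i \sqrt{15}}{5}\right) \left(-238\right) = \left(-1 + \frac{7 i \sqrt{15}}{5}\right) \left(-238\right) = 238 - \frac{1666 i \sqrt{15}}{5}$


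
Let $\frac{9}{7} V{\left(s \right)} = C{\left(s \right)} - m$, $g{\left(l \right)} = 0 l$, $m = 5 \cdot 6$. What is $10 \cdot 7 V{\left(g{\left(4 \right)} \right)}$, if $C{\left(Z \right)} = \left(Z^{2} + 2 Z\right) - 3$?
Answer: $- \frac{5390}{3} \approx -1796.7$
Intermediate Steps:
$C{\left(Z \right)} = -3 + Z^{2} + 2 Z$
$m = 30$
$g{\left(l \right)} = 0$
$V{\left(s \right)} = - \frac{77}{3} + \frac{7 s^{2}}{9} + \frac{14 s}{9}$ ($V{\left(s \right)} = \frac{7 \left(\left(-3 + s^{2} + 2 s\right) - 30\right)}{9} = \frac{7 \left(-33 + s^{2} + 2 s\right)}{9} = - \frac{77}{3} + \frac{7 s^{2}}{9} + \frac{14 s}{9}$)
$10 \cdot 7 V{\left(g{\left(4 \right)} \right)} = 10 \cdot 7 \left(- \frac{77}{3} + \frac{7 \cdot 0^{2}}{9} + \frac{14}{9} \cdot 0\right) = 70 \left(- \frac{77}{3} + \frac{7}{9} \cdot 0 + 0\right) = 70 \left(- \frac{77}{3} + 0 + 0\right) = 70 \left(- \frac{77}{3}\right) = - \frac{5390}{3}$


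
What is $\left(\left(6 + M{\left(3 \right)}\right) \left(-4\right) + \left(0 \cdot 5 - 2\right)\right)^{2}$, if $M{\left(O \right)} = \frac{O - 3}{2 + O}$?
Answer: $676$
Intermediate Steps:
$M{\left(O \right)} = \frac{-3 + O}{2 + O}$
$\left(\left(6 + M{\left(3 \right)}\right) \left(-4\right) + \left(0 \cdot 5 - 2\right)\right)^{2} = \left(\left(6 + \frac{-3 + 3}{2 + 3}\right) \left(-4\right) + \left(0 \cdot 5 - 2\right)\right)^{2} = \left(\left(6 + \frac{1}{5} \cdot 0\right) \left(-4\right) + \left(0 - 2\right)\right)^{2} = \left(\left(6 + \frac{1}{5} \cdot 0\right) \left(-4\right) - 2\right)^{2} = \left(\left(6 + 0\right) \left(-4\right) - 2\right)^{2} = \left(6 \left(-4\right) - 2\right)^{2} = \left(-24 - 2\right)^{2} = \left(-26\right)^{2} = 676$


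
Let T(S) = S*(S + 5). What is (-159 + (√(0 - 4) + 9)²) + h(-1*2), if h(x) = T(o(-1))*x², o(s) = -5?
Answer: -82 + 36*I ≈ -82.0 + 36.0*I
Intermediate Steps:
T(S) = S*(5 + S)
h(x) = 0 (h(x) = (-5*(5 - 5))*x² = (-5*0)*x² = 0*x² = 0)
(-159 + (√(0 - 4) + 9)²) + h(-1*2) = (-159 + (√(0 - 4) + 9)²) + 0 = (-159 + (√(-4) + 9)²) + 0 = (-159 + (2*I + 9)²) + 0 = (-159 + (9 + 2*I)²) + 0 = -159 + (9 + 2*I)²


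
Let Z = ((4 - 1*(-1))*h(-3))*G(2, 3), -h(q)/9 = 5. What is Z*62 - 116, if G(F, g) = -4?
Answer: 55684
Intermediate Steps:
h(q) = -45 (h(q) = -9*5 = -45)
Z = 900 (Z = ((4 - 1*(-1))*(-45))*(-4) = ((4 + 1)*(-45))*(-4) = (5*(-45))*(-4) = -225*(-4) = 900)
Z*62 - 116 = 900*62 - 116 = 55800 - 116 = 55684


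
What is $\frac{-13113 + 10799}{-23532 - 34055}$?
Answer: $\frac{2314}{57587} \approx 0.040183$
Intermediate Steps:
$\frac{-13113 + 10799}{-23532 - 34055} = - \frac{2314}{-57587} = \left(-2314\right) \left(- \frac{1}{57587}\right) = \frac{2314}{57587}$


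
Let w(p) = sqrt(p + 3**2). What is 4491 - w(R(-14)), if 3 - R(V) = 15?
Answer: 4491 - I*sqrt(3) ≈ 4491.0 - 1.732*I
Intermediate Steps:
R(V) = -12 (R(V) = 3 - 1*15 = 3 - 15 = -12)
w(p) = sqrt(9 + p) (w(p) = sqrt(p + 9) = sqrt(9 + p))
4491 - w(R(-14)) = 4491 - sqrt(9 - 12) = 4491 - sqrt(-3) = 4491 - I*sqrt(3)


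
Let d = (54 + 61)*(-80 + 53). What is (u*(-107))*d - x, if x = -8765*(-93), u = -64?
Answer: -22078185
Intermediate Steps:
x = 815145
d = -3105 (d = 115*(-27) = -3105)
(u*(-107))*d - x = -64*(-107)*(-3105) - 1*815145 = 6848*(-3105) - 815145 = -21263040 - 815145 = -22078185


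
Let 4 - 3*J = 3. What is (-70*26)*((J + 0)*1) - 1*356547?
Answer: -1071461/3 ≈ -3.5715e+5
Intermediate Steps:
J = ⅓ (J = 4/3 - ⅓*3 = 4/3 - 1 = ⅓ ≈ 0.33333)
(-70*26)*((J + 0)*1) - 1*356547 = (-70*26)*((⅓ + 0)*1) - 1*356547 = -1820/3 - 356547 = -1071461/3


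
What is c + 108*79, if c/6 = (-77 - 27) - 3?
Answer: 7890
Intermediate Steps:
c = -642 (c = 6*((-77 - 27) - 3) = 6*(-104 - 3) = 6*(-107) = -642)
c + 108*79 = -642 + 108*79 = -642 + 8532 = 7890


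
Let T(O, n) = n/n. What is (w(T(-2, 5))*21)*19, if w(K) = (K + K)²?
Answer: 1596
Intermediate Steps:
T(O, n) = 1
w(K) = 4*K² (w(K) = (2*K)² = 4*K²)
(w(T(-2, 5))*21)*19 = ((4*1²)*21)*19 = ((4*1)*21)*19 = (4*21)*19 = 84*19 = 1596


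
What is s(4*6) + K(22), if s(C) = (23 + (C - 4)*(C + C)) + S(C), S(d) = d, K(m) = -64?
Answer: 943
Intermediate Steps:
s(C) = 23 + C + 2*C*(-4 + C) (s(C) = (23 + (C - 4)*(C + C)) + C = (23 + (-4 + C)*(2*C)) + C = (23 + 2*C*(-4 + C)) + C = 23 + C + 2*C*(-4 + C))
s(4*6) + K(22) = (23 - 28*6 + 2*(4*6)²) - 64 = (23 - 7*24 + 2*24²) - 64 = (23 - 168 + 2*576) - 64 = (23 - 168 + 1152) - 64 = 1007 - 64 = 943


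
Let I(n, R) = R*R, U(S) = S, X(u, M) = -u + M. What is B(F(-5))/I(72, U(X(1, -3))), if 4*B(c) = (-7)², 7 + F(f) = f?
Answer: 49/64 ≈ 0.76563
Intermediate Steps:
X(u, M) = M - u
F(f) = -7 + f
I(n, R) = R²
B(c) = 49/4 (B(c) = (¼)*(-7)² = (¼)*49 = 49/4)
B(F(-5))/I(72, U(X(1, -3))) = 49/(4*((-3 - 1*1)²)) = 49/(4*((-3 - 1)²)) = 49/(4*((-4)²)) = (49/4)/16 = (49/4)*(1/16) = 49/64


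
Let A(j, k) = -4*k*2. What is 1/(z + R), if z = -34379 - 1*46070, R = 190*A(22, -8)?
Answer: -1/68289 ≈ -1.4644e-5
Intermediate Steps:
A(j, k) = -8*k
R = 12160 (R = 190*(-8*(-8)) = 190*64 = 12160)
z = -80449 (z = -34379 - 46070 = -80449)
1/(z + R) = 1/(-80449 + 12160) = 1/(-68289) = -1/68289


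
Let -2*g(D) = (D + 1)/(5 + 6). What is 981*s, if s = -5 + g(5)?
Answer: -56898/11 ≈ -5172.5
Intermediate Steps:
g(D) = -1/22 - D/22 (g(D) = -(D + 1)/(2*(5 + 6)) = -(1 + D)/(2*11) = -(1/11 + D/11)/2 = -1/22 - D/22)
s = -58/11 (s = -5 + (-1/22 - 1/22*5) = -5 + (-1/22 - 5/22) = -5 - 3/11 = -58/11 ≈ -5.2727)
981*s = 981*(-58/11) = -56898/11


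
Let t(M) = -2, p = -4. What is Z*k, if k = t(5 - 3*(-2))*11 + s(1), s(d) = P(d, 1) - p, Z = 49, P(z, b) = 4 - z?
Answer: -735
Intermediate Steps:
s(d) = 8 - d (s(d) = (4 - d) - 1*(-4) = (4 - d) + 4 = 8 - d)
k = -15 (k = -2*11 + (8 - 1*1) = -22 + (8 - 1) = -22 + 7 = -15)
Z*k = 49*(-15) = -735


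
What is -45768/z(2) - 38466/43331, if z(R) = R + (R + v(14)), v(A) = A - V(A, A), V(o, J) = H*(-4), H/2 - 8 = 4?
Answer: -331259722/823289 ≈ -402.36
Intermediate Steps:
H = 24 (H = 16 + 2*4 = 16 + 8 = 24)
V(o, J) = -96 (V(o, J) = 24*(-4) = -96)
v(A) = 96 + A (v(A) = A - 1*(-96) = A + 96 = 96 + A)
z(R) = 110 + 2*R (z(R) = R + (R + (96 + 14)) = R + (R + 110) = R + (110 + R) = 110 + 2*R)
-45768/z(2) - 38466/43331 = -45768/(110 + 2*2) - 38466/43331 = -45768/(110 + 4) - 38466*1/43331 = -45768/114 - 38466/43331 = -45768*1/114 - 38466/43331 = -7628/19 - 38466/43331 = -331259722/823289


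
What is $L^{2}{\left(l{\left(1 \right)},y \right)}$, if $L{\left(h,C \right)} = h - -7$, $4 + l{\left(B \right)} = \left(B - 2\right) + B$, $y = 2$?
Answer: $9$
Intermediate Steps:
$l{\left(B \right)} = -6 + 2 B$ ($l{\left(B \right)} = -4 + \left(\left(B - 2\right) + B\right) = -4 + \left(\left(-2 + B\right) + B\right) = -4 + \left(-2 + 2 B\right) = -6 + 2 B$)
$L{\left(h,C \right)} = 7 + h$ ($L{\left(h,C \right)} = h + 7 = 7 + h$)
$L^{2}{\left(l{\left(1 \right)},y \right)} = \left(7 + \left(-6 + 2 \cdot 1\right)\right)^{2} = \left(7 + \left(-6 + 2\right)\right)^{2} = \left(7 - 4\right)^{2} = 3^{2} = 9$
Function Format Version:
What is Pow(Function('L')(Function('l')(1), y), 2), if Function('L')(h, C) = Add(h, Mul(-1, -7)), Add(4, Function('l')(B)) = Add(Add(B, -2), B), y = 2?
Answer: 9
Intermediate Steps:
Function('l')(B) = Add(-6, Mul(2, B)) (Function('l')(B) = Add(-4, Add(Add(B, -2), B)) = Add(-4, Add(Add(-2, B), B)) = Add(-4, Add(-2, Mul(2, B))) = Add(-6, Mul(2, B)))
Function('L')(h, C) = Add(7, h) (Function('L')(h, C) = Add(h, 7) = Add(7, h))
Pow(Function('L')(Function('l')(1), y), 2) = Pow(Add(7, Add(-6, Mul(2, 1))), 2) = Pow(Add(7, Add(-6, 2)), 2) = Pow(Add(7, -4), 2) = Pow(3, 2) = 9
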